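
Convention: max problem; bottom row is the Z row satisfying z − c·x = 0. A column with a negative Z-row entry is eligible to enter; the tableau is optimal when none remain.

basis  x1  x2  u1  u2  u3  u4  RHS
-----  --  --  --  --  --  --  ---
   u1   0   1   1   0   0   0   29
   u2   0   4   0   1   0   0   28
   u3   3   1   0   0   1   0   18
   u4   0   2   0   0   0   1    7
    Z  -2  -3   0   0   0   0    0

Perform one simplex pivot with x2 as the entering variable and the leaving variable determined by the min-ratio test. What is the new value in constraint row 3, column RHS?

29/2

Ratio test on column x2 — row 1: 29/1 = 29; row 2: 28/4 = 7; row 3: 18/1 = 18; row 4: 7/2 = 7/2. Minimum is 7/2 at row 4 (u4 leaves); pivot element 2.
Divide row 4 by 2; eliminate column x2 from the other rows.
Row 3 update in column RHS: 18 − 1·(7/2) = 29/2.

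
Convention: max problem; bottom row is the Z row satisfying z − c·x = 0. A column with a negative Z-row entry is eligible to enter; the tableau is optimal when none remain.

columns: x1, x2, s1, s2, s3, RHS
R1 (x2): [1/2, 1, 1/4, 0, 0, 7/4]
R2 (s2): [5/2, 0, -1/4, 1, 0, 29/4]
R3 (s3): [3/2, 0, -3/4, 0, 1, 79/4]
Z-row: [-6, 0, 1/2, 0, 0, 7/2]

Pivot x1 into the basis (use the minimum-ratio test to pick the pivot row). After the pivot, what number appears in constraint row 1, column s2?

Ratio test on column x1 — row 1: (7/4)/(1/2) = 7/2; row 2: (29/4)/(5/2) = 29/10; row 3: (79/4)/(3/2) = 79/6. Minimum is 29/10 at row 2 (s2 leaves); pivot element 5/2.
Divide row 2 by 5/2; eliminate column x1 from the other rows.
Row 1 update in column s2: 0 − (1/2)·(2/5) = -1/5.

-1/5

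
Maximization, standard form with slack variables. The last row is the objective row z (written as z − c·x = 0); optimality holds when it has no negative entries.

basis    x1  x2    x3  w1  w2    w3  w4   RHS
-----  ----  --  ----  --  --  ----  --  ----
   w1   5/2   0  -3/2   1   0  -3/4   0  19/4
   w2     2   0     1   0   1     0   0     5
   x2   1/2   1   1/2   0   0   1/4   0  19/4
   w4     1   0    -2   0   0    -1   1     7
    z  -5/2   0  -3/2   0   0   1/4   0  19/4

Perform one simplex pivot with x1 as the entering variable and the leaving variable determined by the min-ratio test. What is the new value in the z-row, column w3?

Ratio test on column x1 — row 1: (19/4)/(5/2) = 19/10; row 2: 5/2 = 5/2; row 3: (19/4)/(1/2) = 19/2; row 4: 7/1 = 7. Minimum is 19/10 at row 1 (w1 leaves); pivot element 5/2.
Divide row 1 by 5/2; eliminate column x1 from the other rows.
z-row update in column w3: 1/4 − (-5/2)·(-3/10) = -1/2.

-1/2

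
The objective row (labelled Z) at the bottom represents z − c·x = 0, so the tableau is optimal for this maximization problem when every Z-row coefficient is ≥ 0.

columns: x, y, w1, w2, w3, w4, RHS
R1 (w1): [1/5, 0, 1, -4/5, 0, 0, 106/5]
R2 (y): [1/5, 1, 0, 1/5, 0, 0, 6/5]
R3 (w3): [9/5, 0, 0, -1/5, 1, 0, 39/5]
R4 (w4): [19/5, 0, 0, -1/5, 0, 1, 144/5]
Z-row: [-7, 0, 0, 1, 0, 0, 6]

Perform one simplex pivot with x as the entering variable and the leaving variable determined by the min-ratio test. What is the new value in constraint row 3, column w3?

Ratio test on column x — row 1: (106/5)/(1/5) = 106; row 2: (6/5)/(1/5) = 6; row 3: (39/5)/(9/5) = 13/3; row 4: (144/5)/(19/5) = 144/19. Minimum is 13/3 at row 3 (w3 leaves); pivot element 9/5.
Divide row 3 by 9/5; eliminate column x from the other rows.
In the new row 3, the w3 entry is the old entry divided by the pivot: 1/(9/5) = 5/9.

5/9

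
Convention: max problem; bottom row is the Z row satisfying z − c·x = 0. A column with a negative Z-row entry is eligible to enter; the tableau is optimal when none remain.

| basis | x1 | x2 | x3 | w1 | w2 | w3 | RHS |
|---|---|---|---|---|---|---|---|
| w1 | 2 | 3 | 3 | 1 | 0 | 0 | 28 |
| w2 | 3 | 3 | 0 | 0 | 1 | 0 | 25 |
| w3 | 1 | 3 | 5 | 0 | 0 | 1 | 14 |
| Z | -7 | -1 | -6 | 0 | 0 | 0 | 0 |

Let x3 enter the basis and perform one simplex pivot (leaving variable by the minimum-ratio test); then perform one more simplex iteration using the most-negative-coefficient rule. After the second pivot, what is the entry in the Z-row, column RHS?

977/15

Ratio test on column x3 — row 1: 28/3 = 28/3; row 2: entry 0 ≤ 0; row 3: 14/5 = 14/5. Minimum is 14/5 at row 3 (w3 leaves); pivot element 5.
Divide row 3 by 5; eliminate column x3 from the other rows.
Second iteration: most negative Z-row entry is -29/5 in column x1, so x1 enters.
Ratio test on column x1 — row 1: (98/5)/(7/5) = 14; row 2: 25/3 = 25/3; row 3: (14/5)/(1/5) = 14. Minimum is 25/3 at row 2 (w2 leaves); pivot element 3.
Divide row 2 by 3; eliminate column x1 from the other rows.
After both pivots, the entry at the Z-row, column RHS is 977/15.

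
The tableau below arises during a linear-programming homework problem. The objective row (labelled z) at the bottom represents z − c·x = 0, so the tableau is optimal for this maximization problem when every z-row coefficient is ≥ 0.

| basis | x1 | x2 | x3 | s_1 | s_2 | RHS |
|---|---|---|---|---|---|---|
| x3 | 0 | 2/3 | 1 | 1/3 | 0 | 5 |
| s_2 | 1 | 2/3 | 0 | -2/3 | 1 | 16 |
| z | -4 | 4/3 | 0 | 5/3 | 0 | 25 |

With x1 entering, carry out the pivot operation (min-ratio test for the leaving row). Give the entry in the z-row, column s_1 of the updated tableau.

-1

Ratio test on column x1 — row 1: entry 0 ≤ 0; row 2: 16/1 = 16. Minimum is 16 at row 2 (s_2 leaves); pivot element 1.
Divide row 2 by 1; eliminate column x1 from the other rows.
z-row update in column s_1: 5/3 − (-4)·(-2/3) = -1.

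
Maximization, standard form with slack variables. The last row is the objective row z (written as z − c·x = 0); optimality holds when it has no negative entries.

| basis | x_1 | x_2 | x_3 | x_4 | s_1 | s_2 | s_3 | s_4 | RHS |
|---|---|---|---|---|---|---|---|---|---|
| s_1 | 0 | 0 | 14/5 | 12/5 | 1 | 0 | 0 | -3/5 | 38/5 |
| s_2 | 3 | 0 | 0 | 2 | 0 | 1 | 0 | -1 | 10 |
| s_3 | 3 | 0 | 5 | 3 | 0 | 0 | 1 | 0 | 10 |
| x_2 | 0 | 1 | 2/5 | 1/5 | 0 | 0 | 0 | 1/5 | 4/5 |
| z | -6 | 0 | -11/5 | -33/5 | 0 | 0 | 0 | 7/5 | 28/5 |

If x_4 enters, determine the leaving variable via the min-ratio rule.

Column x_4 entries and ratios — s_1: (38/5)/(12/5) = 19/6; s_2: 10/2 = 5; s_3: 10/3 = 10/3; x_2: (4/5)/(1/5) = 4.
Smallest ratio is 19/6 in the row of s_1, so s_1 leaves.

s_1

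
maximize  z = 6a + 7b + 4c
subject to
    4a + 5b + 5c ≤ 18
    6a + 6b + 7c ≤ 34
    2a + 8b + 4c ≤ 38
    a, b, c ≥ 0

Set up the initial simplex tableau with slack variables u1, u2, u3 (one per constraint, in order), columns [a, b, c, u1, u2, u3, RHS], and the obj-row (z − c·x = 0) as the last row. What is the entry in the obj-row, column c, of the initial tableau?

The obj-row carries the negated objective coefficients: the c entry is -4.

-4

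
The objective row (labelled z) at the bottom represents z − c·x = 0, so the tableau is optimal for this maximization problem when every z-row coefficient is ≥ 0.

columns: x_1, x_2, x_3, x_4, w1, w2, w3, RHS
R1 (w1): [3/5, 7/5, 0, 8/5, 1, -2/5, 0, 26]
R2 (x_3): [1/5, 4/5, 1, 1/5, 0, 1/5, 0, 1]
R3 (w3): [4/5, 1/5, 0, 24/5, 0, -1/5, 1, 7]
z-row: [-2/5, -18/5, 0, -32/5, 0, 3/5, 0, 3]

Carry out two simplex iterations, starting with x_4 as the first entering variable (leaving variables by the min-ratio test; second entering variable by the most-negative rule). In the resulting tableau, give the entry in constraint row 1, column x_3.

-32/19

Ratio test on column x_4 — row 1: 26/(8/5) = 65/4; row 2: 1/(1/5) = 5; row 3: 7/(24/5) = 35/24. Minimum is 35/24 at row 3 (w3 leaves); pivot element 24/5.
Divide row 3 by 24/5; eliminate column x_4 from the other rows.
Second iteration: most negative z-row entry is -10/3 in column x_2, so x_2 enters.
Ratio test on column x_2 — row 1: (71/3)/(4/3) = 71/4; row 2: (17/24)/(19/24) = 17/19; row 3: (35/24)/(1/24) = 35. Minimum is 17/19 at row 2 (x_3 leaves); pivot element 19/24.
Divide row 2 by 19/24; eliminate column x_2 from the other rows.
After both pivots, the entry at constraint row 1, column x_3 is -32/19.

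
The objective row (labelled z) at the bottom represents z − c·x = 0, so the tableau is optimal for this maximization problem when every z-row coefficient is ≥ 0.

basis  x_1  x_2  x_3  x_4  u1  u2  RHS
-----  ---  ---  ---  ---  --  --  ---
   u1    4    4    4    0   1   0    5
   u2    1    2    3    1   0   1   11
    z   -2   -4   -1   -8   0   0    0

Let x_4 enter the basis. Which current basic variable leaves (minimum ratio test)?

Column x_4 entries and ratios — u1: 0 ≤ 0, skip; u2: 11/1 = 11.
Smallest ratio is 11 in the row of u2, so u2 leaves.

u2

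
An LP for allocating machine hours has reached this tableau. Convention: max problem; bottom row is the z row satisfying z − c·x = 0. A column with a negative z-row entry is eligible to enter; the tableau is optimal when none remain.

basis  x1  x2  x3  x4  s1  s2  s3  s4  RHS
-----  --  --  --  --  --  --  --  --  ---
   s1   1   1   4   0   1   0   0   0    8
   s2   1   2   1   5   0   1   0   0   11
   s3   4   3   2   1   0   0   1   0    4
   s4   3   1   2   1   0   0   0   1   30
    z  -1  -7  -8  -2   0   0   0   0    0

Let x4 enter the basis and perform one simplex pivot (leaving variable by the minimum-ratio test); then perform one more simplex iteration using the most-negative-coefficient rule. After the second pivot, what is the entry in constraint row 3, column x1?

19/9

Ratio test on column x4 — row 1: entry 0 ≤ 0; row 2: 11/5 = 11/5; row 3: 4/1 = 4; row 4: 30/1 = 30. Minimum is 11/5 at row 2 (s2 leaves); pivot element 5.
Divide row 2 by 5; eliminate column x4 from the other rows.
Second iteration: most negative z-row entry is -38/5 in column x3, so x3 enters.
Ratio test on column x3 — row 1: 8/4 = 2; row 2: (11/5)/(1/5) = 11; row 3: (9/5)/(9/5) = 1; row 4: (139/5)/(9/5) = 139/9. Minimum is 1 at row 3 (s3 leaves); pivot element 9/5.
Divide row 3 by 9/5; eliminate column x3 from the other rows.
After both pivots, the entry at constraint row 3, column x1 is 19/9.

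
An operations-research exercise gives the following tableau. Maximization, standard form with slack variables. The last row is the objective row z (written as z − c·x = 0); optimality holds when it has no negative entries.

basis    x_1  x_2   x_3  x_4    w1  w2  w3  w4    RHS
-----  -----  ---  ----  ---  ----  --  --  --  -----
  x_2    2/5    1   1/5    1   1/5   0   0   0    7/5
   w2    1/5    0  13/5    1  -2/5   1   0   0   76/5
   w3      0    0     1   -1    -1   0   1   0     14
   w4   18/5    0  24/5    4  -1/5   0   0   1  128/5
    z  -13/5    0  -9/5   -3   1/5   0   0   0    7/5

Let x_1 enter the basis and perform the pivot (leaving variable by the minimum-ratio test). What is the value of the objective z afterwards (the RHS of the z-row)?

Ratio test on column x_1 — row 1: (7/5)/(2/5) = 7/2; row 2: (76/5)/(1/5) = 76; row 3: entry 0 ≤ 0; row 4: (128/5)/(18/5) = 64/9. Minimum is 7/2 at row 1 (x_2 leaves); pivot element 2/5.
Pivot on row 1; the z-row RHS becomes 7/5 − (-13/5)·(7/2) = 21/2.

21/2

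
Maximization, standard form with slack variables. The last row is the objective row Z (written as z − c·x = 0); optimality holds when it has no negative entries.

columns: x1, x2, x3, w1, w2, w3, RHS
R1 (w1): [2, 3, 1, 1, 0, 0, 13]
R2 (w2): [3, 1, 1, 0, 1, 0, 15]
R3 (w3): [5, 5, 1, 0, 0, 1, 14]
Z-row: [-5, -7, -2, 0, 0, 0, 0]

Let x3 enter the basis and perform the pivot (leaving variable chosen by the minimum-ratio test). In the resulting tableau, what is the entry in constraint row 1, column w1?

1

Ratio test on column x3 — row 1: 13/1 = 13; row 2: 15/1 = 15; row 3: 14/1 = 14. Minimum is 13 at row 1 (w1 leaves); pivot element 1.
Divide row 1 by 1; eliminate column x3 from the other rows.
In the new row 1, the w1 entry is the old entry divided by the pivot: 1/1 = 1.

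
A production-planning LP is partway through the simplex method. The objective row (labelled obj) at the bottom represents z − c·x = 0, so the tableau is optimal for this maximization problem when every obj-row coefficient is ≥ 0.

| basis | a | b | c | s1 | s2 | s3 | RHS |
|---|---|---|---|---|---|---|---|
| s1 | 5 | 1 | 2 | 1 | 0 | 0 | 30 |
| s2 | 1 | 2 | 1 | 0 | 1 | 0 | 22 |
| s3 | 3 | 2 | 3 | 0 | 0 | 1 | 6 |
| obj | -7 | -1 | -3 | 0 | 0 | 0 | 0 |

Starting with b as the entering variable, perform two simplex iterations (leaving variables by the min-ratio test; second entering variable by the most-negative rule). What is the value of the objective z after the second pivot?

14

Ratio test on column b — row 1: 30/1 = 30; row 2: 22/2 = 11; row 3: 6/2 = 3. Minimum is 3 at row 3 (s3 leaves); pivot element 2.
Pivot on row 3; the obj-row RHS becomes 0 − (-1)·3 = 3.
Next entering variable (most negative obj-row entry -11/2): a.
Ratio test on column a — row 1: 27/(7/2) = 54/7; row 2: entry -2 ≤ 0; row 3: 3/(3/2) = 2. Minimum is 2 at row 3 (b leaves); pivot element 3/2.
After the second pivot the obj-row RHS is 3 − (-11/2)·2 = 14.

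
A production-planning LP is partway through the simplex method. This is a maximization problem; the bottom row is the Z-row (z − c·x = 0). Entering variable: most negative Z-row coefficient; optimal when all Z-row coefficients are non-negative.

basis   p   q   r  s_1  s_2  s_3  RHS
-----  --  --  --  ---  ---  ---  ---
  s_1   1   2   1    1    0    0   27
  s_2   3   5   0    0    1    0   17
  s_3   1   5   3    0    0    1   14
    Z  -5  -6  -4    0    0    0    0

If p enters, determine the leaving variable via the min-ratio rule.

Column p entries and ratios — s_1: 27/1 = 27; s_2: 17/3 = 17/3; s_3: 14/1 = 14.
Smallest ratio is 17/3 in the row of s_2, so s_2 leaves.

s_2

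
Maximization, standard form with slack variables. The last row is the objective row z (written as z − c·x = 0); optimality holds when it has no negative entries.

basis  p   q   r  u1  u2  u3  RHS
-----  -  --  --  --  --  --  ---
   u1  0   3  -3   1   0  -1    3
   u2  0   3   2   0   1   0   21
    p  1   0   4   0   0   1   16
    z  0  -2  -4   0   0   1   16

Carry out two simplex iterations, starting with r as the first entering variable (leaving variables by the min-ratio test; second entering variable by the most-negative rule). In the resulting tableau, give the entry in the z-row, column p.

Ratio test on column r — row 1: entry -3 ≤ 0; row 2: 21/2 = 21/2; row 3: 16/4 = 4. Minimum is 4 at row 3 (p leaves); pivot element 4.
Divide row 3 by 4; eliminate column r from the other rows.
Second iteration: most negative z-row entry is -2 in column q, so q enters.
Ratio test on column q — row 1: 15/3 = 5; row 2: 13/3 = 13/3; row 3: entry 0 ≤ 0. Minimum is 13/3 at row 2 (u2 leaves); pivot element 3.
Divide row 2 by 3; eliminate column q from the other rows.
After both pivots, the entry at the z-row, column p is 2/3.

2/3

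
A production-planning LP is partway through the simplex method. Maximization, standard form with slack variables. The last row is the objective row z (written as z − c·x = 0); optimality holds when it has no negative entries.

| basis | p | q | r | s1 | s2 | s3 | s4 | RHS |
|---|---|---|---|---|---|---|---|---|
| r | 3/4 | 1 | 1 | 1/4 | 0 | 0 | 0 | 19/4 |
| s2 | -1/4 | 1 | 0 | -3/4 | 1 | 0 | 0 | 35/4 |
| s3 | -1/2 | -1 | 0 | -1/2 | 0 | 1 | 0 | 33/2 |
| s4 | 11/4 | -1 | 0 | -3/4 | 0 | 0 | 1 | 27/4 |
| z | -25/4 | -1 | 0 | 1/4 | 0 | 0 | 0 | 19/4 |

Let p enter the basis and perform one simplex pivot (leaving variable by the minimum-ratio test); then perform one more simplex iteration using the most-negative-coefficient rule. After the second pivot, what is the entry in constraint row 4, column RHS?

23/7

Ratio test on column p — row 1: (19/4)/(3/4) = 19/3; row 2: entry -1/4 ≤ 0; row 3: entry -1/2 ≤ 0; row 4: (27/4)/(11/4) = 27/11. Minimum is 27/11 at row 4 (s4 leaves); pivot element 11/4.
Divide row 4 by 11/4; eliminate column p from the other rows.
Second iteration: most negative z-row entry is -36/11 in column q, so q enters.
Ratio test on column q — row 1: (32/11)/(14/11) = 16/7; row 2: (103/11)/(10/11) = 103/10; row 3: entry -13/11 ≤ 0; row 4: entry -4/11 ≤ 0. Minimum is 16/7 at row 1 (r leaves); pivot element 14/11.
Divide row 1 by 14/11; eliminate column q from the other rows.
After both pivots, the entry at constraint row 4, column RHS is 23/7.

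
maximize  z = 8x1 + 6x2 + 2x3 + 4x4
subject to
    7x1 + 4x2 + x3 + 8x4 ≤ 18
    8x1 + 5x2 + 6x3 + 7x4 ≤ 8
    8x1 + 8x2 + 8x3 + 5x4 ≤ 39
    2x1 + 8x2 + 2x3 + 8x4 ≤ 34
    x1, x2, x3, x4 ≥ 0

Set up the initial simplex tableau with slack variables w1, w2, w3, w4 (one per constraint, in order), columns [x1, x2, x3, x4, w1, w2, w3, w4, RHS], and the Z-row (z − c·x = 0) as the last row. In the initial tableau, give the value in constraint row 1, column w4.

0

Slack w4 belongs to constraint 4; its column is the unit vector e_4, so the entry in row 1 is 0.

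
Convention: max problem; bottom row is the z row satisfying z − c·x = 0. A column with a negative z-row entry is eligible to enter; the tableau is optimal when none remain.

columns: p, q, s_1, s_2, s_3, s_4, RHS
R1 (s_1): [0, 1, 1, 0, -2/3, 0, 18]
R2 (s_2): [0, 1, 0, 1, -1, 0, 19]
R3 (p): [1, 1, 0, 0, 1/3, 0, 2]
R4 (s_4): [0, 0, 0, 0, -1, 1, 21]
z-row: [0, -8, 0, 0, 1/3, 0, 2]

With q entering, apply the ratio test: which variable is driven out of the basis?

p

Column q entries and ratios — s_1: 18/1 = 18; s_2: 19/1 = 19; p: 2/1 = 2; s_4: 0 ≤ 0, skip.
Smallest ratio is 2 in the row of p, so p leaves.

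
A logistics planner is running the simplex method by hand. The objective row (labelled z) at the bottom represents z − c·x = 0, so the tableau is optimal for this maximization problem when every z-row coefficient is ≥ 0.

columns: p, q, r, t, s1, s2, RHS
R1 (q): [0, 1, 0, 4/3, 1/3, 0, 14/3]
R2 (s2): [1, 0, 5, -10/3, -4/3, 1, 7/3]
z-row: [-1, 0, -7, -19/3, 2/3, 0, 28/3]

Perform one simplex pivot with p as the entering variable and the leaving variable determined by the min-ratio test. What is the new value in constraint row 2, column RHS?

Ratio test on column p — row 1: entry 0 ≤ 0; row 2: (7/3)/1 = 7/3. Minimum is 7/3 at row 2 (s2 leaves); pivot element 1.
Divide row 2 by 1; eliminate column p from the other rows.
In the new row 2, the RHS entry is the old entry divided by the pivot: (7/3)/1 = 7/3.

7/3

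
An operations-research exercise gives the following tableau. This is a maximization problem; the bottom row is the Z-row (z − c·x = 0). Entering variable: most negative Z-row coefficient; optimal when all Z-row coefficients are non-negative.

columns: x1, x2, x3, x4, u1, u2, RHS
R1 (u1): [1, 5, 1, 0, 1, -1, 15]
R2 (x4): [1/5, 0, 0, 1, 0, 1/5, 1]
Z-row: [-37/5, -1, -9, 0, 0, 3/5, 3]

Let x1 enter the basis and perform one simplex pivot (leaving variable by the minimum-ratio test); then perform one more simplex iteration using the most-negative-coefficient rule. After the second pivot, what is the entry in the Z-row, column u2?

Ratio test on column x1 — row 1: 15/1 = 15; row 2: 1/(1/5) = 5. Minimum is 5 at row 2 (x4 leaves); pivot element 1/5.
Divide row 2 by 1/5; eliminate column x1 from the other rows.
Second iteration: most negative Z-row entry is -9 in column x3, so x3 enters.
Ratio test on column x3 — row 1: 10/1 = 10; row 2: entry 0 ≤ 0. Minimum is 10 at row 1 (u1 leaves); pivot element 1.
Divide row 1 by 1; eliminate column x3 from the other rows.
After both pivots, the entry at the Z-row, column u2 is -10.

-10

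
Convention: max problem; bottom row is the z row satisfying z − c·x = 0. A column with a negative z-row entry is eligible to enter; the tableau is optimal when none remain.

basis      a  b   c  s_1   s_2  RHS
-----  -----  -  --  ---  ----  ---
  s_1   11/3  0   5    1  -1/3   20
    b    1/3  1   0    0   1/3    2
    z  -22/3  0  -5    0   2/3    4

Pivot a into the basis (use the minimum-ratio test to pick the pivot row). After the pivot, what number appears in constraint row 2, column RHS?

Ratio test on column a — row 1: 20/(11/3) = 60/11; row 2: 2/(1/3) = 6. Minimum is 60/11 at row 1 (s_1 leaves); pivot element 11/3.
Divide row 1 by 11/3; eliminate column a from the other rows.
Row 2 update in column RHS: 2 − (1/3)·(60/11) = 2/11.

2/11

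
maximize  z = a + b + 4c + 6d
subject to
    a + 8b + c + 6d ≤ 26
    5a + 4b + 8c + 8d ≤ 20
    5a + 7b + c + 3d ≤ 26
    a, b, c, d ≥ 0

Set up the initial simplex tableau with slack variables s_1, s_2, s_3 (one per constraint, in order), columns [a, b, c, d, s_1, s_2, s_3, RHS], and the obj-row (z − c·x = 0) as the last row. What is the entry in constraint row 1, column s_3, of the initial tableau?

Slack s_3 belongs to constraint 3; its column is the unit vector e_3, so the entry in row 1 is 0.

0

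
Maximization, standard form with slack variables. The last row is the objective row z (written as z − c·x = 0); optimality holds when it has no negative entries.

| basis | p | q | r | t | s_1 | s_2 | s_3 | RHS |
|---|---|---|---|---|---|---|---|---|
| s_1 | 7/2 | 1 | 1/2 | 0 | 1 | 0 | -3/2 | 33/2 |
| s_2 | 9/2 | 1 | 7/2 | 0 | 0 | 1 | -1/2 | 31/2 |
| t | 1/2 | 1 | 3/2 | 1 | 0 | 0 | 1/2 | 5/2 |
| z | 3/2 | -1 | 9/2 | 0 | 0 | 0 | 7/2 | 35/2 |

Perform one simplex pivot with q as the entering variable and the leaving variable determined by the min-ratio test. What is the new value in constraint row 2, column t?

Ratio test on column q — row 1: (33/2)/1 = 33/2; row 2: (31/2)/1 = 31/2; row 3: (5/2)/1 = 5/2. Minimum is 5/2 at row 3 (t leaves); pivot element 1.
Divide row 3 by 1; eliminate column q from the other rows.
Row 2 update in column t: 0 − 1·1 = -1.

-1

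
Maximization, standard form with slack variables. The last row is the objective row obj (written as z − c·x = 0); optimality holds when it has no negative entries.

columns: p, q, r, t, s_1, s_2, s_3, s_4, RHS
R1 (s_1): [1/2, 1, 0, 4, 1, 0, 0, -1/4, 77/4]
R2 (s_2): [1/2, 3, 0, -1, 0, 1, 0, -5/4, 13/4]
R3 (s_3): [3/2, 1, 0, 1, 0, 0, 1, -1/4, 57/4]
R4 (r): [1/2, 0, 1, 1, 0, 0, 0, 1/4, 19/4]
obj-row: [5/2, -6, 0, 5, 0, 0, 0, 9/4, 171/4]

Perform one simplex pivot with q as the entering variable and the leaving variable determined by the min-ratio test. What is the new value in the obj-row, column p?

Ratio test on column q — row 1: (77/4)/1 = 77/4; row 2: (13/4)/3 = 13/12; row 3: (57/4)/1 = 57/4; row 4: entry 0 ≤ 0. Minimum is 13/12 at row 2 (s_2 leaves); pivot element 3.
Divide row 2 by 3; eliminate column q from the other rows.
obj-row update in column p: 5/2 − (-6)·(1/6) = 7/2.

7/2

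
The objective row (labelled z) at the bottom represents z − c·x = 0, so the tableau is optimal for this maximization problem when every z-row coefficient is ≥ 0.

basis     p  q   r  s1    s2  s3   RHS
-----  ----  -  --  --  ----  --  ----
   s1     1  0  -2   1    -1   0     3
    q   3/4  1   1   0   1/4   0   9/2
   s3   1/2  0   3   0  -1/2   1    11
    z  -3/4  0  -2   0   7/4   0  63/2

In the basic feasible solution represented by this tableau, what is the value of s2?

s2 is not in the basis, so in the current basic feasible solution s2 = 0.

0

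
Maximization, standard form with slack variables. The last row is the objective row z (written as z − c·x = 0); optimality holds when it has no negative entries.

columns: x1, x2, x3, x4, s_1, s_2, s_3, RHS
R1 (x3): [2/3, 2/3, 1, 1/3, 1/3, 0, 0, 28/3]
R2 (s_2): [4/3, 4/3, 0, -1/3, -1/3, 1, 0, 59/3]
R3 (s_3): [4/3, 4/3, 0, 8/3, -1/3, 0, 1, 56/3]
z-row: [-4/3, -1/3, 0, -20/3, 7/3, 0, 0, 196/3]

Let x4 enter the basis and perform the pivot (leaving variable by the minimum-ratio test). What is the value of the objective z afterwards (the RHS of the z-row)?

112

Ratio test on column x4 — row 1: (28/3)/(1/3) = 28; row 2: entry -1/3 ≤ 0; row 3: (56/3)/(8/3) = 7. Minimum is 7 at row 3 (s_3 leaves); pivot element 8/3.
Pivot on row 3; the z-row RHS becomes 196/3 − (-20/3)·7 = 112.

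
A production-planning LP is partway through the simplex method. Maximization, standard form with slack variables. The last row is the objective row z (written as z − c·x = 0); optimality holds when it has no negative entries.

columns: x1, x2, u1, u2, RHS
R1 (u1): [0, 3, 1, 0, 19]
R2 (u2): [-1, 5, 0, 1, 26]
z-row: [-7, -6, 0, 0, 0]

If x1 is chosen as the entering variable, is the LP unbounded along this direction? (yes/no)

Every constraint-row entry in column x1 is ≤ 0, so increasing x1 is unbounded.

yes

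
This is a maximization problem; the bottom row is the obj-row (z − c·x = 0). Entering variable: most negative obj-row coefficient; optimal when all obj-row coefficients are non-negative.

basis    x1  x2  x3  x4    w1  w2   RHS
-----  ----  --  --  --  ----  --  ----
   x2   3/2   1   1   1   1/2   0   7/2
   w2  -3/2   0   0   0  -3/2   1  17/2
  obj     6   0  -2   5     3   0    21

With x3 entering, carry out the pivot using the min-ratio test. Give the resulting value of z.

Ratio test on column x3 — row 1: (7/2)/1 = 7/2; row 2: entry 0 ≤ 0. Minimum is 7/2 at row 1 (x2 leaves); pivot element 1.
Pivot on row 1; the obj-row RHS becomes 21 − (-2)·(7/2) = 28.

28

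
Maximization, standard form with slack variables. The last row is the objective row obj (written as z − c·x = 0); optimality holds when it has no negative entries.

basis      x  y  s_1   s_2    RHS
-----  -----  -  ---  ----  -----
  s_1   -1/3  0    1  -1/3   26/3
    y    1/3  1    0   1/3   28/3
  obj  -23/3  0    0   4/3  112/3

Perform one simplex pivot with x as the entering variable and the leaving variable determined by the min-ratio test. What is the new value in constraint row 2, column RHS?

Ratio test on column x — row 1: entry -1/3 ≤ 0; row 2: (28/3)/(1/3) = 28. Minimum is 28 at row 2 (y leaves); pivot element 1/3.
Divide row 2 by 1/3; eliminate column x from the other rows.
In the new row 2, the RHS entry is the old entry divided by the pivot: (28/3)/(1/3) = 28.

28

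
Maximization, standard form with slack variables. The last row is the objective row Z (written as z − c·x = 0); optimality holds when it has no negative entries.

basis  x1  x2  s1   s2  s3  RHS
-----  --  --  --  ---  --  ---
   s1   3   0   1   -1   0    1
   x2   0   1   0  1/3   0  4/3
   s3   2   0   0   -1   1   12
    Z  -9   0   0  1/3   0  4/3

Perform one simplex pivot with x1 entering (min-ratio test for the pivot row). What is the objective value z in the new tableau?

13/3

Ratio test on column x1 — row 1: 1/3 = 1/3; row 2: entry 0 ≤ 0; row 3: 12/2 = 6. Minimum is 1/3 at row 1 (s1 leaves); pivot element 3.
Pivot on row 1; the Z-row RHS becomes 4/3 − (-9)·(1/3) = 13/3.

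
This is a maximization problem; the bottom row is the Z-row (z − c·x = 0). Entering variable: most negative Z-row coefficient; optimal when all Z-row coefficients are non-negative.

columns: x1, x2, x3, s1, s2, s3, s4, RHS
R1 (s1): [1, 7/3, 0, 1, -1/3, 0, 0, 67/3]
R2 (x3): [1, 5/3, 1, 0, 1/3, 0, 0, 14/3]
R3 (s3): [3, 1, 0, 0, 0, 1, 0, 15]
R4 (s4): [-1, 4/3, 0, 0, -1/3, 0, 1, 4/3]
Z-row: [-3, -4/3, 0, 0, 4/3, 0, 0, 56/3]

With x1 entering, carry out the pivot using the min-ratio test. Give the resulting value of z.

98/3

Ratio test on column x1 — row 1: (67/3)/1 = 67/3; row 2: (14/3)/1 = 14/3; row 3: 15/3 = 5; row 4: entry -1 ≤ 0. Minimum is 14/3 at row 2 (x3 leaves); pivot element 1.
Pivot on row 2; the Z-row RHS becomes 56/3 − (-3)·(14/3) = 98/3.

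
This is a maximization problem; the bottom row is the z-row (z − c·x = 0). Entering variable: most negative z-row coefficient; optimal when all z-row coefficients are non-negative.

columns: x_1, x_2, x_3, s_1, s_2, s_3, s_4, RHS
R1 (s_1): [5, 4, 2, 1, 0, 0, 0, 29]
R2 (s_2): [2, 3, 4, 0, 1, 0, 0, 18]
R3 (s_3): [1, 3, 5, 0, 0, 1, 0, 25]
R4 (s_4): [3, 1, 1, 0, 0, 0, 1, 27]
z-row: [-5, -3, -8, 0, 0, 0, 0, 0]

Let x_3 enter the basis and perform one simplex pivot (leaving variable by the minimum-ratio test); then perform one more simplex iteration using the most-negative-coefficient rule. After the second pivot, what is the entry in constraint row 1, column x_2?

Ratio test on column x_3 — row 1: 29/2 = 29/2; row 2: 18/4 = 9/2; row 3: 25/5 = 5; row 4: 27/1 = 27. Minimum is 9/2 at row 2 (s_2 leaves); pivot element 4.
Divide row 2 by 4; eliminate column x_3 from the other rows.
Second iteration: most negative z-row entry is -1 in column x_1, so x_1 enters.
Ratio test on column x_1 — row 1: 20/4 = 5; row 2: (9/2)/(1/2) = 9; row 3: entry -3/2 ≤ 0; row 4: (45/2)/(5/2) = 9. Minimum is 5 at row 1 (s_1 leaves); pivot element 4.
Divide row 1 by 4; eliminate column x_1 from the other rows.
After both pivots, the entry at constraint row 1, column x_2 is 5/8.

5/8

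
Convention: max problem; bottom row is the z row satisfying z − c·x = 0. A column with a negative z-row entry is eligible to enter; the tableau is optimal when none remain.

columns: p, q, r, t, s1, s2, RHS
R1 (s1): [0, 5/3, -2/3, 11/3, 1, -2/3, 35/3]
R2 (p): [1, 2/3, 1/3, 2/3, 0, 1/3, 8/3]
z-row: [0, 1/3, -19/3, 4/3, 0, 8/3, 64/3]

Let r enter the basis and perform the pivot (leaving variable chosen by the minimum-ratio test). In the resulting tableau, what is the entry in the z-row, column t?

Ratio test on column r — row 1: entry -2/3 ≤ 0; row 2: (8/3)/(1/3) = 8. Minimum is 8 at row 2 (p leaves); pivot element 1/3.
Divide row 2 by 1/3; eliminate column r from the other rows.
z-row update in column t: 4/3 − (-19/3)·2 = 14.

14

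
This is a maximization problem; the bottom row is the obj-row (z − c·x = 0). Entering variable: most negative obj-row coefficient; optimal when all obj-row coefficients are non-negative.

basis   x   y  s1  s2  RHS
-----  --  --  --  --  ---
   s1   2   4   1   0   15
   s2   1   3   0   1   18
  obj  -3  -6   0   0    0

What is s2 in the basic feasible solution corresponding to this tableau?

s2 is basic (row 2); its value is the RHS of that row, 18.

18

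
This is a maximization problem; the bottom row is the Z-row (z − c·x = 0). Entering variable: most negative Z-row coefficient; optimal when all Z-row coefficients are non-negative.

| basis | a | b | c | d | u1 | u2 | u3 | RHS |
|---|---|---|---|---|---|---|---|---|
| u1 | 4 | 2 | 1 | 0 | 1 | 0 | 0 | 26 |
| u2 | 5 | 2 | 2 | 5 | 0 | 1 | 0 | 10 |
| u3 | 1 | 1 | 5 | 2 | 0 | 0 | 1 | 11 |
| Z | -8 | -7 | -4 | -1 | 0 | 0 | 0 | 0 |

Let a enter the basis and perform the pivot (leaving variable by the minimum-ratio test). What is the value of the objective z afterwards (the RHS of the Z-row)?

Ratio test on column a — row 1: 26/4 = 13/2; row 2: 10/5 = 2; row 3: 11/1 = 11. Minimum is 2 at row 2 (u2 leaves); pivot element 5.
Pivot on row 2; the Z-row RHS becomes 0 − (-8)·2 = 16.

16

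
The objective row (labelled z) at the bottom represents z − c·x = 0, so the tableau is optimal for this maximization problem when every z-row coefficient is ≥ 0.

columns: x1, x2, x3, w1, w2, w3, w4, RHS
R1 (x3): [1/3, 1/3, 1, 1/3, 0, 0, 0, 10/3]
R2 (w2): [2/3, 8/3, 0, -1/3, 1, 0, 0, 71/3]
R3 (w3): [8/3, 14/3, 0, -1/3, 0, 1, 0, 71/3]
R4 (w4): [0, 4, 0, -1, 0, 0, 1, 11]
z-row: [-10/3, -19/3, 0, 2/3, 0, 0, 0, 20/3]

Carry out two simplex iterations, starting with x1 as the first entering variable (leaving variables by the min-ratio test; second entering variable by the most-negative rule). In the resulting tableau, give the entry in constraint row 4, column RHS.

11/4

Ratio test on column x1 — row 1: (10/3)/(1/3) = 10; row 2: (71/3)/(2/3) = 71/2; row 3: (71/3)/(8/3) = 71/8; row 4: entry 0 ≤ 0. Minimum is 71/8 at row 3 (w3 leaves); pivot element 8/3.
Divide row 3 by 8/3; eliminate column x1 from the other rows.
Second iteration: most negative z-row entry is -1/2 in column x2, so x2 enters.
Ratio test on column x2 — row 1: entry -1/4 ≤ 0; row 2: (71/4)/(3/2) = 71/6; row 3: (71/8)/(7/4) = 71/14; row 4: 11/4 = 11/4. Minimum is 11/4 at row 4 (w4 leaves); pivot element 4.
Divide row 4 by 4; eliminate column x2 from the other rows.
After both pivots, the entry at constraint row 4, column RHS is 11/4.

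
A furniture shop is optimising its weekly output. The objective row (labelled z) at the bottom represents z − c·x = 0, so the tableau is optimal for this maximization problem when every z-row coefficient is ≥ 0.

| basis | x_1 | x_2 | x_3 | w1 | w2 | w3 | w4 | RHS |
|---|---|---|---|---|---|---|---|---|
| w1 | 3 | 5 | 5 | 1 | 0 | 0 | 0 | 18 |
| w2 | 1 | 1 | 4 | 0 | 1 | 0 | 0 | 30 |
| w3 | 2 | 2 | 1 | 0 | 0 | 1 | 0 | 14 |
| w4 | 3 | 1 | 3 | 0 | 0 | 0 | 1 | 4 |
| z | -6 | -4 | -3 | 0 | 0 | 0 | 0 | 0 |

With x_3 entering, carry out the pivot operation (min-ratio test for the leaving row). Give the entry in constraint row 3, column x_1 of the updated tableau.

Ratio test on column x_3 — row 1: 18/5 = 18/5; row 2: 30/4 = 15/2; row 3: 14/1 = 14; row 4: 4/3 = 4/3. Minimum is 4/3 at row 4 (w4 leaves); pivot element 3.
Divide row 4 by 3; eliminate column x_3 from the other rows.
Row 3 update in column x_1: 2 − 1·1 = 1.

1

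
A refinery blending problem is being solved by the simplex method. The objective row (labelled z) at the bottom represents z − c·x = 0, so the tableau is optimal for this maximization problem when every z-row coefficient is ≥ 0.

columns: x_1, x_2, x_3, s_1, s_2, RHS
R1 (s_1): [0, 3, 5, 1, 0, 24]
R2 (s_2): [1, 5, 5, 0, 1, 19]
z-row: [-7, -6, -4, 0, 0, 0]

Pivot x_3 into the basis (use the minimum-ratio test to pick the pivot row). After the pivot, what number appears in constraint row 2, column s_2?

1/5

Ratio test on column x_3 — row 1: 24/5 = 24/5; row 2: 19/5 = 19/5. Minimum is 19/5 at row 2 (s_2 leaves); pivot element 5.
Divide row 2 by 5; eliminate column x_3 from the other rows.
In the new row 2, the s_2 entry is the old entry divided by the pivot: 1/5 = 1/5.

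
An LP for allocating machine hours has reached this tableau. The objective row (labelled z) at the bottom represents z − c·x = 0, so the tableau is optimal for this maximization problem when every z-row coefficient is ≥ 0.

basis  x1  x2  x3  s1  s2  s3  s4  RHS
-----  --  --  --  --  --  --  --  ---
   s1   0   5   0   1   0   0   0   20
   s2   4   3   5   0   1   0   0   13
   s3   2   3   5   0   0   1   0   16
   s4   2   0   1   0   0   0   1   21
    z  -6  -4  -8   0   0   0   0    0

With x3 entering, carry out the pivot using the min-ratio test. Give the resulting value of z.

Ratio test on column x3 — row 1: entry 0 ≤ 0; row 2: 13/5 = 13/5; row 3: 16/5 = 16/5; row 4: 21/1 = 21. Minimum is 13/5 at row 2 (s2 leaves); pivot element 5.
Pivot on row 2; the z-row RHS becomes 0 − (-8)·(13/5) = 104/5.

104/5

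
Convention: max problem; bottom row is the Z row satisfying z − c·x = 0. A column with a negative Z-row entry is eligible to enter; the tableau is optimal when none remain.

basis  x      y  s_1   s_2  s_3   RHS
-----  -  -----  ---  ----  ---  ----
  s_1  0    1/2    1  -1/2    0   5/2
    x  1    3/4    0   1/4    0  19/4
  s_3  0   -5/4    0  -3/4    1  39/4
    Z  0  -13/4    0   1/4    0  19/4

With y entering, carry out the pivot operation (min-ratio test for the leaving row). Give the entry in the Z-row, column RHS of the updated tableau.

21

Ratio test on column y — row 1: (5/2)/(1/2) = 5; row 2: (19/4)/(3/4) = 19/3; row 3: entry -5/4 ≤ 0. Minimum is 5 at row 1 (s_1 leaves); pivot element 1/2.
Divide row 1 by 1/2; eliminate column y from the other rows.
Z-row update in column RHS: 19/4 − (-13/4)·5 = 21.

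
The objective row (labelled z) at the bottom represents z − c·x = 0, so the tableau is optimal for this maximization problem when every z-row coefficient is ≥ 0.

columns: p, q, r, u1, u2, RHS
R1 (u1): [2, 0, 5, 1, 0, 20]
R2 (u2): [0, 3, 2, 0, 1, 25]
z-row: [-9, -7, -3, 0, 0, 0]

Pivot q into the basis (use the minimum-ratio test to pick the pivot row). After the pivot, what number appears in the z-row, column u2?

Ratio test on column q — row 1: entry 0 ≤ 0; row 2: 25/3 = 25/3. Minimum is 25/3 at row 2 (u2 leaves); pivot element 3.
Divide row 2 by 3; eliminate column q from the other rows.
z-row update in column u2: 0 − (-7)·(1/3) = 7/3.

7/3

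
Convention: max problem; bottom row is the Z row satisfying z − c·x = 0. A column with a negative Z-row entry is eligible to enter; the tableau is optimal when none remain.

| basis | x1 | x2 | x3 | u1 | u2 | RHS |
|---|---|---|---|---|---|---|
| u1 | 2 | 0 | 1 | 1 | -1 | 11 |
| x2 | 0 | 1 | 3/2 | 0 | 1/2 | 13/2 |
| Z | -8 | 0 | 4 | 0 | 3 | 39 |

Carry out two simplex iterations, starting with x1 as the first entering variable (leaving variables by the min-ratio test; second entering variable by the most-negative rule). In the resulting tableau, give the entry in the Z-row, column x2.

Ratio test on column x1 — row 1: 11/2 = 11/2; row 2: entry 0 ≤ 0. Minimum is 11/2 at row 1 (u1 leaves); pivot element 2.
Divide row 1 by 2; eliminate column x1 from the other rows.
Second iteration: most negative Z-row entry is -1 in column u2, so u2 enters.
Ratio test on column u2 — row 1: entry -1/2 ≤ 0; row 2: (13/2)/(1/2) = 13. Minimum is 13 at row 2 (x2 leaves); pivot element 1/2.
Divide row 2 by 1/2; eliminate column u2 from the other rows.
After both pivots, the entry at the Z-row, column x2 is 2.

2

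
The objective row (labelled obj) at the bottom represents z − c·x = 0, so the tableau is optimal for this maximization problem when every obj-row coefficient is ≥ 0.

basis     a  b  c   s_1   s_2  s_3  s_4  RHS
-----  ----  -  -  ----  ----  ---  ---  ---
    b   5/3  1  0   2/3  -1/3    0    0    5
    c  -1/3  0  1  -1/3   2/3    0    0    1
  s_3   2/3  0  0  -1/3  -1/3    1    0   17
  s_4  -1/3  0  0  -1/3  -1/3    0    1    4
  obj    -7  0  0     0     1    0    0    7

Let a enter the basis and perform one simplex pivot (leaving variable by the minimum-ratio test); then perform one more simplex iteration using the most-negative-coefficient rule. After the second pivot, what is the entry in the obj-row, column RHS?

Ratio test on column a — row 1: 5/(5/3) = 3; row 2: entry -1/3 ≤ 0; row 3: 17/(2/3) = 51/2; row 4: entry -1/3 ≤ 0. Minimum is 3 at row 1 (b leaves); pivot element 5/3.
Divide row 1 by 5/3; eliminate column a from the other rows.
Second iteration: most negative obj-row entry is -2/5 in column s_2, so s_2 enters.
Ratio test on column s_2 — row 1: entry -1/5 ≤ 0; row 2: 2/(3/5) = 10/3; row 3: entry -1/5 ≤ 0; row 4: entry -2/5 ≤ 0. Minimum is 10/3 at row 2 (c leaves); pivot element 3/5.
Divide row 2 by 3/5; eliminate column s_2 from the other rows.
After both pivots, the entry at the obj-row, column RHS is 88/3.

88/3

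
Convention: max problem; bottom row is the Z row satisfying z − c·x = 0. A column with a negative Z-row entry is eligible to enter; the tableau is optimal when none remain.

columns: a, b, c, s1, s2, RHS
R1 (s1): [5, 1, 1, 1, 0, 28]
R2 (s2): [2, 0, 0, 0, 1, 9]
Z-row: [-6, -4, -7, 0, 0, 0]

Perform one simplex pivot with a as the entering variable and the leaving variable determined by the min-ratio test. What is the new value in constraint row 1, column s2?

Ratio test on column a — row 1: 28/5 = 28/5; row 2: 9/2 = 9/2. Minimum is 9/2 at row 2 (s2 leaves); pivot element 2.
Divide row 2 by 2; eliminate column a from the other rows.
Row 1 update in column s2: 0 − 5·(1/2) = -5/2.

-5/2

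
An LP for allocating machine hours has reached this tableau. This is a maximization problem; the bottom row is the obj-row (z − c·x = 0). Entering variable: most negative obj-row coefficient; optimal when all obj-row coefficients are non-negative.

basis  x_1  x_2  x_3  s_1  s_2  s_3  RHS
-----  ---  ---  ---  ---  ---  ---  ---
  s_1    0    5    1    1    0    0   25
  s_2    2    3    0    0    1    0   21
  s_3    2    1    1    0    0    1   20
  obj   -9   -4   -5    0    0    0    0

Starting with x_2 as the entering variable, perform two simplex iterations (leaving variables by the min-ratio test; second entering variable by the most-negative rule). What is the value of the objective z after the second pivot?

Ratio test on column x_2 — row 1: 25/5 = 5; row 2: 21/3 = 7; row 3: 20/1 = 20. Minimum is 5 at row 1 (s_1 leaves); pivot element 5.
Pivot on row 1; the obj-row RHS becomes 0 − (-4)·5 = 20.
Next entering variable (most negative obj-row entry -9): x_1.
Ratio test on column x_1 — row 1: entry 0 ≤ 0; row 2: 6/2 = 3; row 3: 15/2 = 15/2. Minimum is 3 at row 2 (s_2 leaves); pivot element 2.
After the second pivot the obj-row RHS is 20 − (-9)·3 = 47.

47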